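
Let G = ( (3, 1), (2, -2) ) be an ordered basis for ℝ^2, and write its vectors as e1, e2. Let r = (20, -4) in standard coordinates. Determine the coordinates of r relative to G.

[r]_G is the unique c with M c = r, where M has columns e1, e2.
System: 3c_1 + 2c_2 = 20, c_1 - 2c_2 = -4; solving gives c_1 = 4, c_2 = 4.
Check: 4e1 + 4e2 = (20, -4).

(4, 4)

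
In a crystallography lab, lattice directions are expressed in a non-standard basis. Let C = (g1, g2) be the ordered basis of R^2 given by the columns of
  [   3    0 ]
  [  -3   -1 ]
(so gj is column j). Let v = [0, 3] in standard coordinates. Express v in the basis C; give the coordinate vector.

[0, -3]

Write v = c_1 g1 + c_2 g2 and solve for the c_i.
System: 3c_1 + 0c_2 = 0, -3c_1 - c_2 = 3; solving gives c_1 = 0, c_2 = -3.
Check: 0·g1 - 3g2 = [0, 3].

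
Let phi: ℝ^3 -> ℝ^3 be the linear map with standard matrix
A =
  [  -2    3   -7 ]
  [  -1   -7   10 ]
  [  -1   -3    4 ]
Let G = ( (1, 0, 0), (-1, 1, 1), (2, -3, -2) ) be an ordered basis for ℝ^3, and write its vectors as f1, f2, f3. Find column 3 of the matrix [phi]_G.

Column 3 of [phi]_G is the G-coordinate vector of phi(f3).
In standard coordinates phi(f3) = A f3 = (1, -1, -1).
Converting to G: (1, -1, -1) = 0·f1 - f2 + 0·f3, so the coordinate vector is (0, -1, 0).

(0, -1, 0)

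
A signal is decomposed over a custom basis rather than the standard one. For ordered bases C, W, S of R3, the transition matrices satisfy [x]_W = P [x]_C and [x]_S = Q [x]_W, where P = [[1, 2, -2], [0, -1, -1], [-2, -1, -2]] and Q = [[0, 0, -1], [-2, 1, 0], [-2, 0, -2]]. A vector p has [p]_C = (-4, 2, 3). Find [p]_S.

Composing the changes, [p]_S = Q P [p]_C.
Q P = [[2, 1, 2], [-2, -5, 3], [2, -2, 8]]; applying this to (-4, 2, 3) gives (0, 7, 12).

(0, 7, 12)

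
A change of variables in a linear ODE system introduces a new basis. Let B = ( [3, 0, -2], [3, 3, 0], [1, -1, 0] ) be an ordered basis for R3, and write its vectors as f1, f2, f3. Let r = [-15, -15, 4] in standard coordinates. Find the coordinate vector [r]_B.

We seek scalars with c_1 f1 + ... + c_3 f3 = r; equivalently solve M c = r where the columns of M are f1, ..., f3.
Row-reducing the augmented matrix [M | r] gives c = (-2, -4, 3).
Check: -2f1 - 4f2 + 3f3 = [-15, -15, 4].

[-2, -4, 3]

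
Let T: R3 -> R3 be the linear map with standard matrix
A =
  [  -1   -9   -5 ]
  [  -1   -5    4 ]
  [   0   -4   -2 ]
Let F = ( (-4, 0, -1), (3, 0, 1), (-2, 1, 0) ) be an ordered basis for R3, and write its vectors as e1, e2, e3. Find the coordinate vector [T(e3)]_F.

Compute T(e3) = A e3 = (-7, -3, -4) in standard coordinates.
Then write this in F-coordinates: solve for y in y_1 e1 + ... + y_3 e3 = (-7, -3, -4).
This gives y = (1, -3, -3), which is column 3 of [T]_F.

(1, -3, -3)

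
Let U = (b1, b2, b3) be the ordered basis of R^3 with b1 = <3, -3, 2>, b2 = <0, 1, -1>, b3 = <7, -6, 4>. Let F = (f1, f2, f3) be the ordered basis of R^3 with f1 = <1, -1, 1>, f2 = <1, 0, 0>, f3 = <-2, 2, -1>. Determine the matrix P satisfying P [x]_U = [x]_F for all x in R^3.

[[1, -1, 2], [0, 1, 1], [-1, 0, -2]]

Take x = bj: its U-coordinates are the j-th standard unit vector, so P e_j — column j of P — equals [bj]_F.
b1 = f1 + 0·f2 - f3, giving column 1 = <1, 0, -1>; repeating for each j gives P = [[1, -1, 2], [0, 1, 1], [-1, 0, -2]].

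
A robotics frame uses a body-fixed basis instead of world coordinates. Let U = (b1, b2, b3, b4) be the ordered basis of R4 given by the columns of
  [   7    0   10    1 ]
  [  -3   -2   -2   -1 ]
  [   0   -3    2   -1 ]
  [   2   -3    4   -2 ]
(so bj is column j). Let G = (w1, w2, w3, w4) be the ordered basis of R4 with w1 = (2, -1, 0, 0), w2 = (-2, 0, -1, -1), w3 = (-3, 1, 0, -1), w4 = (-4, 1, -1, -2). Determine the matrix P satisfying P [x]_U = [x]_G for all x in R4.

Take x = bj: its U-coordinates are the j-th standard unit vector, so P e_j — column j of P — equals [bj]_G.
b1 = w1 + w2 - w3 - w4, giving column 1 = (1, 1, -1, -1); repeating for each j gives P = [[1, 2, 0, 2], [1, 1, -2, -1], [-1, -2, -2, -1], [-1, 2, 0, 2]].

[[1, 2, 0, 2], [1, 1, -2, -1], [-1, -2, -2, -1], [-1, 2, 0, 2]]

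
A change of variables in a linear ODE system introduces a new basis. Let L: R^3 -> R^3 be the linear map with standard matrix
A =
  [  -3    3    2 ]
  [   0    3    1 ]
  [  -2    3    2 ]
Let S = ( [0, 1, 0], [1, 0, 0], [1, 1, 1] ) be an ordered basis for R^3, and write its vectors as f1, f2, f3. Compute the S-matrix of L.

[[0, 2, 1], [0, -1, -1], [3, -2, 3]]

Let P have columns f1, ..., f3. Then [L]_S = P^(-1) A P.
Here det P = -1, so P^(-1) is integer; computing A P first and then P^(-1)(A P) gives [[0, 2, 1], [0, -1, -1], [3, -2, 3]].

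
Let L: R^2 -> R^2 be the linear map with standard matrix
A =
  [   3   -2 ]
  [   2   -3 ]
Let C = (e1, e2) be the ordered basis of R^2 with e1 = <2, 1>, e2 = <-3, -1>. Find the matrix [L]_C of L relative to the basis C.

[[-1, -2], [-2, 1]]

Let P have columns e1, e2. Then [L]_C = P^(-1) A P.
Here det P = 1, so P^(-1) is integer; computing A P first and then P^(-1)(A P) gives [[-1, -2], [-2, 1]].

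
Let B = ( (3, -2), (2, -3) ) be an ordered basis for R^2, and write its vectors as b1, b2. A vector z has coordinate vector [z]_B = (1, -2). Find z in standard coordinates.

(-1, 4)

By definition z = b1 - 2b2.
Summing componentwise gives (-1, 4).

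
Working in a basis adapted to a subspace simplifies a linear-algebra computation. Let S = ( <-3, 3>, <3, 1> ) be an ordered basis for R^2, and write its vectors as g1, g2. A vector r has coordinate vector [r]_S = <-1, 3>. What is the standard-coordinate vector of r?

<12, 0>

The coordinates say r = -g1 + 3g2; adding the scaled basis vectors gives <12, 0>.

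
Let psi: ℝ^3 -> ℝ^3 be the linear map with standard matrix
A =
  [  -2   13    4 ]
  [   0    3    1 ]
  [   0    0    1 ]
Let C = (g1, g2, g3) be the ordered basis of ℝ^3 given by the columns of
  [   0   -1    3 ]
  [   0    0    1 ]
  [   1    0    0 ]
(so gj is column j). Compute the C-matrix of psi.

[[1, 0, 0], [-1, -2, 2], [1, 0, 3]]

With P the matrix whose columns are g1, ..., g3, [psi]_C = P^(-1) A P.
Column by column: psi(g1) = A g1 = (4, 1, 1); its C-coordinates (1, -1, 1) give column 1.
Continuing for each basis vector yields [psi]_C = [[1, 0, 0], [-1, -2, 2], [1, 0, 3]].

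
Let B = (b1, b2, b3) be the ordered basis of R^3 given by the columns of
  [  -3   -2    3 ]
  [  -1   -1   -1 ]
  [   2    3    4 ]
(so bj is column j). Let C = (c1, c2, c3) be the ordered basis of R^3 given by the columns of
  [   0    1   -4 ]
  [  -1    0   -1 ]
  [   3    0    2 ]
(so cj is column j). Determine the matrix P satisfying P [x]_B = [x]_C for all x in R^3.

[[0, 1, 2], [1, -2, -1], [1, 0, -1]]

Column j of P is [bj]_C, since P maps B-coordinates to C-coordinates.
Expressing b1 in C: b1 = 0·c1 + c2 + c3, so column 1 of P is (0, 1, 1).
Doing the same for each bj gives P = [[0, 1, 2], [1, -2, -1], [1, 0, -1]].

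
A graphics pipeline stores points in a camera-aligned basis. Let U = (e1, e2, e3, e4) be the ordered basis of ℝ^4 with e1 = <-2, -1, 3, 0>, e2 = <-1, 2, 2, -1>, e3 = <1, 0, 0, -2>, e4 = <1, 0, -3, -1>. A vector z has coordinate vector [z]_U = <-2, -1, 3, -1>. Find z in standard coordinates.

By definition z = -2e1 - e2 + 3e3 - e4.
Summing componentwise gives <7, 0, -5, -4>.

<7, 0, -5, -4>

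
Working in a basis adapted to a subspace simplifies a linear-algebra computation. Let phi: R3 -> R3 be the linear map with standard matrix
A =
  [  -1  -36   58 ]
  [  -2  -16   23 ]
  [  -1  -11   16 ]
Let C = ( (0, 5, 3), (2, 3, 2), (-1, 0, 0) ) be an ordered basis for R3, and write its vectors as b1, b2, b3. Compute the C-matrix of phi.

[[-1, -3, 1], [-2, 3, -1], [2, 0, -3]]

The j-th column of [phi]_C is [phi(bj)]_C.
phi(b1) = A b1 = (-6, -11, -7) = -b1 - 2b2 + 2b3, so column 1 is (-1, -2, 2).
Repeating for b2, b3 and assembling the columns gives [[-1, -3, 1], [-2, 3, -1], [2, 0, -3]].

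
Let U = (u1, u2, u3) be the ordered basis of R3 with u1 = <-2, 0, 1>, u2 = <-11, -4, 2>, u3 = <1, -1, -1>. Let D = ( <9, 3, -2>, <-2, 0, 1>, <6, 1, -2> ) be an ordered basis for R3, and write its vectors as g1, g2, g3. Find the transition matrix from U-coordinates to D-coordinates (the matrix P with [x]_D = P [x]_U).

[[0, -1, -1], [1, -2, 1], [0, -1, 2]]

Column j of P is [uj]_D, since P maps U-coordinates to D-coordinates.
Expressing u1 in D: u1 = 0·g1 + g2 + 0·g3, so column 1 of P is <0, 1, 0>.
Doing the same for each uj gives P = [[0, -1, -1], [1, -2, 1], [0, -1, 2]].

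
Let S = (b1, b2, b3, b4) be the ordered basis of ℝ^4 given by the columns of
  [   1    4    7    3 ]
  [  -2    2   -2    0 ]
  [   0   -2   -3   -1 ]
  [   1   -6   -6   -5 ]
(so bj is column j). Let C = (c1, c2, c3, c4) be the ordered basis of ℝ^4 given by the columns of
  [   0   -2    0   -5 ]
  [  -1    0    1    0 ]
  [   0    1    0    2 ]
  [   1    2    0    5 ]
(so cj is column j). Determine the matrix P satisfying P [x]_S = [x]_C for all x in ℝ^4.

Let M have columns bj and N have columns cj. Then for every x, N [x]_C = x = M [x]_S, so P = N^(-1) M.
Since det N = -1, N^(-1) has integer entries; multiplying gives P = [[2, -2, 1, -2], [2, -2, -1, 1], [0, 0, -1, -2], [-1, 0, -1, -1]].

[[2, -2, 1, -2], [2, -2, -1, 1], [0, 0, -1, -2], [-1, 0, -1, -1]]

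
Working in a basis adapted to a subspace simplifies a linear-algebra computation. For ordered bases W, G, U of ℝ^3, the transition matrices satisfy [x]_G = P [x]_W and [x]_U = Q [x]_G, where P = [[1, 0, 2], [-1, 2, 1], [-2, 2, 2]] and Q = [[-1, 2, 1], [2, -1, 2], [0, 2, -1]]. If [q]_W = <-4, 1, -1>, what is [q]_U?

<24, -1, 2>

Composing the changes, [q]_U = Q P [q]_W.
Q P = [[-5, 6, 2], [-1, 2, 7], [0, 2, 0]]; applying this to <-4, 1, -1> gives <24, -1, 2>.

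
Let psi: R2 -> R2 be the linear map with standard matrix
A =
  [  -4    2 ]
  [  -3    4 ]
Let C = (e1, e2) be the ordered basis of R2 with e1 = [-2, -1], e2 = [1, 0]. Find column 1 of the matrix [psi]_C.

[-2, 2]

Compute psi(e1) = A e1 = [6, 2] in standard coordinates.
Then write this in C-coordinates: solve for y in y_1 e1 + y_2 e2 = [6, 2].
This gives y = [-2, 2], which is column 1 of [psi]_C.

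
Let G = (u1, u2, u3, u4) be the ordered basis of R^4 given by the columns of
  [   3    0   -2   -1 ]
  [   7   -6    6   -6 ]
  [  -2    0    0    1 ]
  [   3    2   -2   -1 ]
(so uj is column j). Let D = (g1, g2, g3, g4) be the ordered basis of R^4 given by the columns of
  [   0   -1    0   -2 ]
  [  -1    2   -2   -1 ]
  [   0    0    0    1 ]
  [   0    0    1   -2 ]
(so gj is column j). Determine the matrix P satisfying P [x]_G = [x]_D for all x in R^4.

Column j of P is [uj]_D, since P maps G-coordinates to D-coordinates.
Expressing u1 in D: u1 = -g1 + g2 - g3 - 2g4, so column 1 of P is (-1, 1, -1, -2).
Doing the same for each uj gives P = [[-1, 2, 2, 1], [1, 0, 2, -1], [-1, 2, -2, 1], [-2, 0, 0, 1]].

[[-1, 2, 2, 1], [1, 0, 2, -1], [-1, 2, -2, 1], [-2, 0, 0, 1]]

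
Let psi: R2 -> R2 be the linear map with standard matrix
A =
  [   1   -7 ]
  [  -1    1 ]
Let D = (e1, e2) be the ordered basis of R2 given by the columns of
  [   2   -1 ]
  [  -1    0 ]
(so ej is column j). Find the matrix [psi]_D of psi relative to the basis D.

Let P have columns e1, e2. Then [psi]_D = P^(-1) A P.
Here det P = -1, so P^(-1) is integer; computing A P first and then P^(-1)(A P) gives [[3, -1], [-3, -1]].

[[3, -1], [-3, -1]]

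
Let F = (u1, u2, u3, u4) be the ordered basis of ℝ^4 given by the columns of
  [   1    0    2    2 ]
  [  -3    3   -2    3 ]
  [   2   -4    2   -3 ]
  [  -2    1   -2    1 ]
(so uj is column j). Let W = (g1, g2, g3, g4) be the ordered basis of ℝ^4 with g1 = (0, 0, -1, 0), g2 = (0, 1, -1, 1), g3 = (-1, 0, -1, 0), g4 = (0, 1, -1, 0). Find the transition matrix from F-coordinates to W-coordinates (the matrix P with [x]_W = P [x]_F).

Let M have columns uj and N have columns gj. Then for every x, N [x]_W = x = M [x]_F, so P = N^(-1) M.
Since det N = 1, N^(-1) has integer entries; multiplying gives P = [[2, 1, 2, 2], [-2, 1, -2, 1], [-1, 0, -2, -2], [-1, 2, 0, 2]].

[[2, 1, 2, 2], [-2, 1, -2, 1], [-1, 0, -2, -2], [-1, 2, 0, 2]]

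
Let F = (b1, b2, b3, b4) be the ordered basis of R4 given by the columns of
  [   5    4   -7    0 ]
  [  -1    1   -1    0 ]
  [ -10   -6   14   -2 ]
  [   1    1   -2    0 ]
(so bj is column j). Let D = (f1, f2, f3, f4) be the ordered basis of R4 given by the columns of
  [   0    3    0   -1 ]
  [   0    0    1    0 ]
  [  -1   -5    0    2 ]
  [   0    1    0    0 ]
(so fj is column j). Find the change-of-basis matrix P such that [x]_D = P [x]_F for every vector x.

[[1, -1, -2, 2], [1, 1, -2, 0], [-1, 1, -1, 0], [-2, -1, 1, 0]]

Column j of P is [bj]_D, since P maps F-coordinates to D-coordinates.
Expressing b1 in D: b1 = f1 + f2 - f3 - 2f4, so column 1 of P is [1, 1, -1, -2].
Doing the same for each bj gives P = [[1, -1, -2, 2], [1, 1, -2, 0], [-1, 1, -1, 0], [-2, -1, 1, 0]].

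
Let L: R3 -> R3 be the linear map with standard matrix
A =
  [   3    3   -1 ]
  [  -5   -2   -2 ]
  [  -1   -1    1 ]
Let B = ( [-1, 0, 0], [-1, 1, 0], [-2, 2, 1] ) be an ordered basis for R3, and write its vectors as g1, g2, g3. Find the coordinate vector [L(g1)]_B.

[-2, 3, 1]

Column 1 of [L]_B is the B-coordinate vector of L(g1).
In standard coordinates L(g1) = A g1 = [-3, 5, 1].
Converting to B: [-3, 5, 1] = -2g1 + 3g2 + g3, so the coordinate vector is [-2, 3, 1].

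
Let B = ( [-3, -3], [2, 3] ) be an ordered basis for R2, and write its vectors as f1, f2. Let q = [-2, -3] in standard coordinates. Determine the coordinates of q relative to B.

[0, -1]

[q]_B is the unique c with M c = q, where M has columns f1, f2.
System: -3c_1 + 2c_2 = -2, -3c_1 + 3c_2 = -3; solving gives c_1 = 0, c_2 = -1.
Check: 0·f1 - f2 = [-2, -3].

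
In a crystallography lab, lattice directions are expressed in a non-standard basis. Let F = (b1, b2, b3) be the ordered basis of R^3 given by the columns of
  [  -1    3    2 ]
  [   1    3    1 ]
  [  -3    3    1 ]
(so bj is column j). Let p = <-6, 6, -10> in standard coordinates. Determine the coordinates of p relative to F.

[p]_F is the unique c with M c = p, where M has columns b1, ..., b3.
Gaussian elimination on [M | p] yields c = (4, 2, -4).
Check: 4b1 + 2b2 - 4b3 = <-6, 6, -10>.

<4, 2, -4>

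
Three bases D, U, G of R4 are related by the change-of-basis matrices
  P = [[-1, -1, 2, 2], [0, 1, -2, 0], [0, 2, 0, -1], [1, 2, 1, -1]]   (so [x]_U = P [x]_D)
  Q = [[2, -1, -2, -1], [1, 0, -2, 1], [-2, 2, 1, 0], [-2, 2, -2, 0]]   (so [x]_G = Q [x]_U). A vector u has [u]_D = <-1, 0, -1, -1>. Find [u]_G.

<-9, -6, 11, 8>

Composing the changes, [u]_G = Q P [u]_D.
Q P = [[-3, -9, 5, 7], [0, -3, 3, 3], [2, 6, -8, -5], [2, 0, -8, -2]]; applying this to <-1, 0, -1, -1> gives <-9, -6, 11, 8>.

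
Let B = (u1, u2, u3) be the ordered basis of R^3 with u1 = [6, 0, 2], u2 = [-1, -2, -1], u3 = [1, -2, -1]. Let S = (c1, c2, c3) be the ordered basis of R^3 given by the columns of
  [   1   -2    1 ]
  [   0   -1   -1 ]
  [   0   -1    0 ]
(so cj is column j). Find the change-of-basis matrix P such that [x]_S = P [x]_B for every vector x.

[[0, 0, 2], [-2, 1, 1], [2, 1, 1]]

Column j of P is [uj]_S, since P maps B-coordinates to S-coordinates.
Expressing u1 in S: u1 = 0·c1 - 2c2 + 2c3, so column 1 of P is [0, -2, 2].
Doing the same for each uj gives P = [[0, 0, 2], [-2, 1, 1], [2, 1, 1]].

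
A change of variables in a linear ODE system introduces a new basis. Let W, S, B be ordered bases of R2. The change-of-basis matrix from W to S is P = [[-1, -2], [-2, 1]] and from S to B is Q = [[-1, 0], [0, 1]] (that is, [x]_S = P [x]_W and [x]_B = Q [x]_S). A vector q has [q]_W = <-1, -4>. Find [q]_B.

First [q]_S = P [q]_W = <9, -2>.
Then [q]_B = Q [q]_S = <-9, -2>.

<-9, -2>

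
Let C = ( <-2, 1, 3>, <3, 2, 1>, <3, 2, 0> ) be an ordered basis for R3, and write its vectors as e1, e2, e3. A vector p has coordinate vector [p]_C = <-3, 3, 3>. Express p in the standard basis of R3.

<24, 9, -6>

p = M [p]_C, where M has columns e1, ..., e3.
Carrying out the matrix-vector product, p = <24, 9, -6>.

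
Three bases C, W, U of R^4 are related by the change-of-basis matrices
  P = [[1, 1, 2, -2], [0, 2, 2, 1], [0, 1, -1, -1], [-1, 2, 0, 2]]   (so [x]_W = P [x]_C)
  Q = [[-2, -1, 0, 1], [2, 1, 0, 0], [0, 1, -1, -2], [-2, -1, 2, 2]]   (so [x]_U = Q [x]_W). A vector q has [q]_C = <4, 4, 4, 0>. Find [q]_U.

Apply P to get W-coordinates <16, 16, 0, 4>, then Q to get U-coordinates.
The result is [q]_U = <-44, 48, 8, -40>.

<-44, 48, 8, -40>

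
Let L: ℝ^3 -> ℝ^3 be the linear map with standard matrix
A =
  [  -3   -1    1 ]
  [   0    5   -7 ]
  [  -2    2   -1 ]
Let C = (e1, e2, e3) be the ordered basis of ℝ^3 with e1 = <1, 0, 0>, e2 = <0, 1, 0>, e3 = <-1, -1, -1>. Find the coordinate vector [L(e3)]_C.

<2, 1, -1>

Compute L(e3) = A e3 = <3, 2, 1> in standard coordinates.
Then write this in C-coordinates: solve for y in y_1 e1 + ... + y_3 e3 = <3, 2, 1>.
This gives y = <2, 1, -1>, which is column 3 of [L]_C.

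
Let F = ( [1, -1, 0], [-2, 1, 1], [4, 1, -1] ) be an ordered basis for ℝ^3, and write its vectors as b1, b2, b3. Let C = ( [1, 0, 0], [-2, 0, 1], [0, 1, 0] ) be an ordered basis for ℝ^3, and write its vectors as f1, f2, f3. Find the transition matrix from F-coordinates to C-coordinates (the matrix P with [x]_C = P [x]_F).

[[1, 0, 2], [0, 1, -1], [-1, 1, 1]]

Let M have columns bj and N have columns fj. Then for every x, N [x]_C = x = M [x]_F, so P = N^(-1) M.
Since det N = -1, N^(-1) has integer entries; multiplying gives P = [[1, 0, 2], [0, 1, -1], [-1, 1, 1]].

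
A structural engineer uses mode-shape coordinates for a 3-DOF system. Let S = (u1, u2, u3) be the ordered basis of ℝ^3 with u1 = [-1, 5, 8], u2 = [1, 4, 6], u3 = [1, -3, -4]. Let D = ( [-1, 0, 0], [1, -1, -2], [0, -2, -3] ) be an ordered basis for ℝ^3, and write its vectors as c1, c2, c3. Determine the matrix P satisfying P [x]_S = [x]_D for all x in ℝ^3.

Column j of P is [uj]_D, since P maps S-coordinates to D-coordinates.
Expressing u1 in D: u1 = 0·c1 - c2 - 2c3, so column 1 of P is [0, -1, -2].
Doing the same for each uj gives P = [[0, -1, -2], [-1, 0, -1], [-2, -2, 2]].

[[0, -1, -2], [-1, 0, -1], [-2, -2, 2]]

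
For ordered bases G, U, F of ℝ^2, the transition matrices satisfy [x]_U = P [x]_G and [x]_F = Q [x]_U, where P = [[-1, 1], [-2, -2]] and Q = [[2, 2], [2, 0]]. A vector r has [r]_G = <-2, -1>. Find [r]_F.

First [r]_U = P [r]_G = <1, 6>.
Then [r]_F = Q [r]_U = <14, 2>.

<14, 2>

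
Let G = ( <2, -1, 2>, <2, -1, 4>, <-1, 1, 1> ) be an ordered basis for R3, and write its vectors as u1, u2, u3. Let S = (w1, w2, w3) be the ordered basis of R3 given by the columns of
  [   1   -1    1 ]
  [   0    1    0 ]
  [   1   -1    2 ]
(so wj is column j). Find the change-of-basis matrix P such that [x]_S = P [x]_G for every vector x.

Column j of P is [uj]_S, since P maps G-coordinates to S-coordinates.
Expressing u1 in S: u1 = w1 - w2 + 0·w3, so column 1 of P is <1, -1, 0>.
Doing the same for each uj gives P = [[1, -1, -2], [-1, -1, 1], [0, 2, 2]].

[[1, -1, -2], [-1, -1, 1], [0, 2, 2]]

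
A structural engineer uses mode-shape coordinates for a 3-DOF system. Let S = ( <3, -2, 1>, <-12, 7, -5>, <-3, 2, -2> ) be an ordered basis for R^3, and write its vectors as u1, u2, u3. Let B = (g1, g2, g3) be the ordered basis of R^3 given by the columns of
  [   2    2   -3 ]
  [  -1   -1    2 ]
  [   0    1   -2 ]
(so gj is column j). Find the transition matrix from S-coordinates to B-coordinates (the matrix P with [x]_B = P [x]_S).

[[1, -2, 0], [-1, -1, 0], [-1, 2, 1]]

Let M have columns uj and N have columns gj. Then for every x, N [x]_B = x = M [x]_S, so P = N^(-1) M.
Since det N = -1, N^(-1) has integer entries; multiplying gives P = [[1, -2, 0], [-1, -1, 0], [-1, 2, 1]].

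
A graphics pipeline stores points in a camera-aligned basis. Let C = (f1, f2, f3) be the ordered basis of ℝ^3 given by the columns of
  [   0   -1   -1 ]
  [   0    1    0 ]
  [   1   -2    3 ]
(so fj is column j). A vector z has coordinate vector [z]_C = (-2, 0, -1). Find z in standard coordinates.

(1, 0, -5)

z = M [z]_C, where M has columns f1, ..., f3.
Carrying out the matrix-vector product, z = (1, 0, -5).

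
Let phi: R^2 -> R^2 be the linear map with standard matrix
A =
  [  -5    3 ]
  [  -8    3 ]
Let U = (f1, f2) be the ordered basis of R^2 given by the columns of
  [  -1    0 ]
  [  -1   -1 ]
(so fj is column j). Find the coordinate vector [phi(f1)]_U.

Column 1 of [phi]_U is the U-coordinate vector of phi(f1).
In standard coordinates phi(f1) = A f1 = [2, 5].
Converting to U: [2, 5] = -2f1 - 3f2, so the coordinate vector is [-2, -3].

[-2, -3]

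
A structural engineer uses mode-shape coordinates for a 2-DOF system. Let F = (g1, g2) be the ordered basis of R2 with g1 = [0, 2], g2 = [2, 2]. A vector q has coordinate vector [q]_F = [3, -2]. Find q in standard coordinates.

By definition q = 3g1 - 2g2.
Summing componentwise gives [-4, 2].

[-4, 2]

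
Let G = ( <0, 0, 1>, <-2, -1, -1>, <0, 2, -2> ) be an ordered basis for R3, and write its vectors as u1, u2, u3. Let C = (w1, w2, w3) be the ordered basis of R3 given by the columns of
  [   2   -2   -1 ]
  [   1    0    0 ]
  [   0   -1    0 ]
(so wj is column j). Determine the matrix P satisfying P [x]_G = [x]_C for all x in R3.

[[0, -1, 2], [-1, 1, 2], [2, -2, 0]]

Let M have columns uj and N have columns wj. Then for every x, N [x]_C = x = M [x]_G, so P = N^(-1) M.
Since det N = 1, N^(-1) has integer entries; multiplying gives P = [[0, -1, 2], [-1, 1, 2], [2, -2, 0]].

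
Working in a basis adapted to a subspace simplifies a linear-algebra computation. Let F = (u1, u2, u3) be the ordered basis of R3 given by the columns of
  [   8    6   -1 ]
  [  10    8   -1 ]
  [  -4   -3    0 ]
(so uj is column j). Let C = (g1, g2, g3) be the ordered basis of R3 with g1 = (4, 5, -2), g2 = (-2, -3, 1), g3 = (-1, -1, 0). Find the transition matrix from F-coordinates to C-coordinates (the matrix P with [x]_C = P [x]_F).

[[2, 1, 0], [0, -1, 0], [0, 0, 1]]

Let M have columns uj and N have columns gj. Then for every x, N [x]_C = x = M [x]_F, so P = N^(-1) M.
Since det N = 1, N^(-1) has integer entries; multiplying gives P = [[2, 1, 0], [0, -1, 0], [0, 0, 1]].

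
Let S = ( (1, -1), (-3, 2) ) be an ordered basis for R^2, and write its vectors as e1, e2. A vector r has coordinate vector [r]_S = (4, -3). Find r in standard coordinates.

(13, -10)

The coordinates say r = 4e1 - 3e2; adding the scaled basis vectors gives (13, -10).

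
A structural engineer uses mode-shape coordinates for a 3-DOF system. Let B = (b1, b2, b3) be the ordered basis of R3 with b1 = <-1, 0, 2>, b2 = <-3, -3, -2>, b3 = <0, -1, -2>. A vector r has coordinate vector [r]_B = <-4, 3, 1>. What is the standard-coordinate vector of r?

The coordinates say r = -4b1 + 3b2 + b3; adding the scaled basis vectors gives <-5, -10, -16>.

<-5, -10, -16>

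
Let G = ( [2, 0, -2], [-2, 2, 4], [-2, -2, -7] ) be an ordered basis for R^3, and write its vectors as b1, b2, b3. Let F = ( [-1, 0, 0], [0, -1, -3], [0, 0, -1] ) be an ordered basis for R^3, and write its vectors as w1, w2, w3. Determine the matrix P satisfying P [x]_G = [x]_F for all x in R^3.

[[-2, 2, 2], [0, -2, 2], [2, 2, 1]]

Let M have columns bj and N have columns wj. Then for every x, N [x]_F = x = M [x]_G, so P = N^(-1) M.
Since det N = -1, N^(-1) has integer entries; multiplying gives P = [[-2, 2, 2], [0, -2, 2], [2, 2, 1]].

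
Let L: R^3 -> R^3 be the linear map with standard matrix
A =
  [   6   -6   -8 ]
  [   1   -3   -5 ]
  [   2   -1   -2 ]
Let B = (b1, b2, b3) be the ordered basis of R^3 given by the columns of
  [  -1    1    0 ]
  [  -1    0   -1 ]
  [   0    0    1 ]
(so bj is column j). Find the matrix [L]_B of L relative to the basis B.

[[-1, -3, 3], [-1, 3, 1], [-1, 2, -1]]

Let P have columns b1, ..., b3. Then [L]_B = P^(-1) A P.
Here det P = 1, so P^(-1) is integer; computing A P first and then P^(-1)(A P) gives [[-1, -3, 3], [-1, 3, 1], [-1, 2, -1]].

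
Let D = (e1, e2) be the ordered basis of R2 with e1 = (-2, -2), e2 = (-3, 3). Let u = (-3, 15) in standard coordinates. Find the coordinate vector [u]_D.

Write u = c_1 e1 + c_2 e2 and solve for the c_i.
System: -2c_1 - 3c_2 = -3, -2c_1 + 3c_2 = 15; solving gives c_1 = -3, c_2 = 3.
Check: -3e1 + 3e2 = (-3, 15).

(-3, 3)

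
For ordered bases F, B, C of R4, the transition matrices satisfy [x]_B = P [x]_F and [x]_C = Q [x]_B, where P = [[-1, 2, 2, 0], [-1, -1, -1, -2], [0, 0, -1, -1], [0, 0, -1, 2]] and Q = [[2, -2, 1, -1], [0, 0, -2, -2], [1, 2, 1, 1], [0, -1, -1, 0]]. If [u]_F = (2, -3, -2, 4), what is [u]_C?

Composing the changes, [u]_C = Q P [u]_F.
Q P = [[0, 6, 6, 1], [0, 0, 4, -2], [-3, 0, -2, -3], [1, 1, 2, 3]]; applying this to (2, -3, -2, 4) gives (-26, -16, -14, 7).

(-26, -16, -14, 7)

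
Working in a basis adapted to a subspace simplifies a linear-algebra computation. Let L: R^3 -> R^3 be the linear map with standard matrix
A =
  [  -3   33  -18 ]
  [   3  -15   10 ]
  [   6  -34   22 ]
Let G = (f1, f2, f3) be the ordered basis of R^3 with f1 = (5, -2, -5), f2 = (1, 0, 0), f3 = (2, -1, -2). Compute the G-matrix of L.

The j-th column of [L]_G is [L(fj)]_G.
L(f1) = A f1 = (9, -5, -12) = 2f1 - 3f2 + f3, so column 1 is (2, -3, 1).
Repeating for f2, f3 and assembling the columns gives [[2, 0, 0], [-3, 3, -1], [1, -3, -1]].

[[2, 0, 0], [-3, 3, -1], [1, -3, -1]]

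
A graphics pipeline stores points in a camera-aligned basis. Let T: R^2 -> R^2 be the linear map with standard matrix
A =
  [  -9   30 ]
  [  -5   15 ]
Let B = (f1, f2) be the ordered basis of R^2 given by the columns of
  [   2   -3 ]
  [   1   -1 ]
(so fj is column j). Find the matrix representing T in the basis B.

[[3, 3], [-2, 3]]

With P the matrix whose columns are f1, f2, [T]_B = P^(-1) A P.
Column by column: T(f1) = A f1 = [12, 5]; its B-coordinates [3, -2] give column 1.
Continuing for each basis vector yields [T]_B = [[3, 3], [-2, 3]].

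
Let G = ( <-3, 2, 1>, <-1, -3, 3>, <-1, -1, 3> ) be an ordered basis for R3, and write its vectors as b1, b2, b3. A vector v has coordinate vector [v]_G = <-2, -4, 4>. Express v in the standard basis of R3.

<6, 4, -2>

By definition v = -2b1 - 4b2 + 4b3.
Summing componentwise gives <6, 4, -2>.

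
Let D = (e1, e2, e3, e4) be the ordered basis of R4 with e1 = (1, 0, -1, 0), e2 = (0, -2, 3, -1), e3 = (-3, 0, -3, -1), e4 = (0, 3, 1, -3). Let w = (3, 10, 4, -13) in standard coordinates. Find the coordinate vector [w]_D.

(3, 1, 0, 4)

[w]_D is the unique c with M c = w, where M has columns e1, ..., e4.
Row-reducing the augmented matrix [M | w] gives c = (3, 1, 0, 4).
Check: 3e1 + e2 + 0·e3 + 4e4 = (3, 10, 4, -13).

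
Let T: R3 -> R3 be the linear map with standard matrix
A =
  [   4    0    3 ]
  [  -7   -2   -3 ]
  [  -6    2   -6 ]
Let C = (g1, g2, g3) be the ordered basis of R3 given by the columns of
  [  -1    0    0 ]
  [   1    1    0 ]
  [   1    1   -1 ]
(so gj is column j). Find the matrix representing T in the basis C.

[[1, -3, 3], [1, -2, 0], [0, -1, -3]]

With P the matrix whose columns are g1, ..., g3, [T]_C = P^(-1) A P.
Column by column: T(g1) = A g1 = [-1, 2, 2]; its C-coordinates [1, 1, 0] give column 1.
Continuing for each basis vector yields [T]_C = [[1, -3, 3], [1, -2, 0], [0, -1, -3]].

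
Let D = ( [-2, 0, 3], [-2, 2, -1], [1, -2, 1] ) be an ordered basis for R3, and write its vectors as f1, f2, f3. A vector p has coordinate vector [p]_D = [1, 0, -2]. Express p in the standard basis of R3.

[-4, 4, 1]

The coordinates say p = f1 + 0·f2 - 2f3; adding the scaled basis vectors gives [-4, 4, 1].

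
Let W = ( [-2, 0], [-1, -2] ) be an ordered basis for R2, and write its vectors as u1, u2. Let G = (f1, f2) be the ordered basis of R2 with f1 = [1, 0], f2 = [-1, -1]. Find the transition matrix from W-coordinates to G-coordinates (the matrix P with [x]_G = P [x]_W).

Column j of P is [uj]_G, since P maps W-coordinates to G-coordinates.
Expressing u1 in G: u1 = -2f1 + 0·f2, so column 1 of P is [-2, 0].
Doing the same for each uj gives P = [[-2, 1], [0, 2]].

[[-2, 1], [0, 2]]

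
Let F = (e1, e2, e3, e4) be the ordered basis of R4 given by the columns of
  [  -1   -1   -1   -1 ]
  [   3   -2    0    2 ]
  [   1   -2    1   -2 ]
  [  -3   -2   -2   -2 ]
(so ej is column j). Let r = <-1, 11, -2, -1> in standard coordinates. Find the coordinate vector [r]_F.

Write r = c_1 e1 + ... + c_4 e4 and solve for the c_i.
Row-reducing the augmented matrix [M | r] gives c = (-1, -3, 1, 4).
Check: -e1 - 3e2 + e3 + 4e4 = <-1, 11, -2, -1>.

<-1, -3, 1, 4>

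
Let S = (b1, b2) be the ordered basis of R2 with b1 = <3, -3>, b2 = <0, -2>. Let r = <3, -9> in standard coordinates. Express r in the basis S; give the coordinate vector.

We seek scalars with c_1 b1 + c_2 b2 = r; equivalently solve M c = r where the columns of M are b1, b2.
System: 3c_1 + 0c_2 = 3, -3c_1 - 2c_2 = -9; solving gives c_1 = 1, c_2 = 3.
Check: b1 + 3b2 = <3, -9>.

<1, 3>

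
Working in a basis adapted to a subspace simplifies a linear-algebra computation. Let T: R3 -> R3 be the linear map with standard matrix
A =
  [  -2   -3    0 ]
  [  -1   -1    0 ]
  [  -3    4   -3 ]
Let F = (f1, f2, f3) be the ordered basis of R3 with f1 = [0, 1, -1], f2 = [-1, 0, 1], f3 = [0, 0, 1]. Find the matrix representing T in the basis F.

[[-1, 1, 0], [3, -2, 0], [3, 3, -3]]

With P the matrix whose columns are f1, ..., f3, [T]_F = P^(-1) A P.
Column by column: T(f1) = A f1 = [-3, -1, 7]; its F-coordinates [-1, 3, 3] give column 1.
Continuing for each basis vector yields [T]_F = [[-1, 1, 0], [3, -2, 0], [3, 3, -3]].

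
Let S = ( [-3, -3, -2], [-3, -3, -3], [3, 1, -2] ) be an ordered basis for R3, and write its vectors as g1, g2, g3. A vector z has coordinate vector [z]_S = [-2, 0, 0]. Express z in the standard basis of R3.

The coordinates say z = -2g1 + 0·g2 + 0·g3; adding the scaled basis vectors gives [6, 6, 4].

[6, 6, 4]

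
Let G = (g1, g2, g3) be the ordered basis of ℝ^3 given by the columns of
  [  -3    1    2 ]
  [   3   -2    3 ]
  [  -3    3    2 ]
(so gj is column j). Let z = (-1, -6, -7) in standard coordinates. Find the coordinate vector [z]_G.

(-2, -3, -2)

We seek scalars with c_1 g1 + ... + c_3 g3 = z; equivalently solve M c = z where the columns of M are g1, ..., g3.
Row-reducing the augmented matrix [M | z] gives c = (-2, -3, -2).
Check: -2g1 - 3g2 - 2g3 = (-1, -6, -7).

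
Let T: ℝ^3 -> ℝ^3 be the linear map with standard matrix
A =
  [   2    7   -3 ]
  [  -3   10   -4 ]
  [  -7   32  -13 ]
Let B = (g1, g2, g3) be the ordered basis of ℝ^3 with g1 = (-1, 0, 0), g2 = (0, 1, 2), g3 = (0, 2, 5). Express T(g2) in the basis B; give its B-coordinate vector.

Compute T(g2) = A g2 = (1, 2, 6) in standard coordinates.
Then write this in B-coordinates: solve for y in y_1 g1 + ... + y_3 g3 = (1, 2, 6).
This gives y = (-1, -2, 2), which is column 2 of [T]_B.

(-1, -2, 2)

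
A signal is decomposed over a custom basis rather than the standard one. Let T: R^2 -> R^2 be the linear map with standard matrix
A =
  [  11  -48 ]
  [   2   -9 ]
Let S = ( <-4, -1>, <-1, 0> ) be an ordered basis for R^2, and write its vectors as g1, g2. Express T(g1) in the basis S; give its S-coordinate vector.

<-1, 0>

Column 1 of [T]_S is the S-coordinate vector of T(g1).
In standard coordinates T(g1) = A g1 = <4, 1>.
Converting to S: <4, 1> = -g1 + 0·g2, so the coordinate vector is <-1, 0>.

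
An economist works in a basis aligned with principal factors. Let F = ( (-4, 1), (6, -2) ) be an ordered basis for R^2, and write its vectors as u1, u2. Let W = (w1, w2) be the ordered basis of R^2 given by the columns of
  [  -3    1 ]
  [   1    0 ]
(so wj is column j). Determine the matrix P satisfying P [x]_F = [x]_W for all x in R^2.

Column j of P is [uj]_W, since P maps F-coordinates to W-coordinates.
Expressing u1 in W: u1 = w1 - w2, so column 1 of P is (1, -1).
Doing the same for each uj gives P = [[1, -2], [-1, 0]].

[[1, -2], [-1, 0]]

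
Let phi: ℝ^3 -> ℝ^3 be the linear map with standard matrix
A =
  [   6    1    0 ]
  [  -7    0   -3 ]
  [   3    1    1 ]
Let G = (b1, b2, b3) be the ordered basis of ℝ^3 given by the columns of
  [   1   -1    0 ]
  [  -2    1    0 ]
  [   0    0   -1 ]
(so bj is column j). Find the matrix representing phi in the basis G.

The j-th column of [phi]_G is [phi(bj)]_G.
phi(b1) = A b1 = (4, -7, 1) = 3b1 - b2 - b3, so column 1 is (3, -1, -1).
Repeating for b2, b3 and assembling the columns gives [[3, -2, -3], [-1, 3, -3], [-1, 2, 1]].

[[3, -2, -3], [-1, 3, -3], [-1, 2, 1]]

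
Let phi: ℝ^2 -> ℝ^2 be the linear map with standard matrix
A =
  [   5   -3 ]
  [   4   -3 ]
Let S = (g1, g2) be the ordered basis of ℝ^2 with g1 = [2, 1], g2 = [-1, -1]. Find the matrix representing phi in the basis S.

[[2, -1], [-3, 0]]

Let P have columns g1, g2. Then [phi]_S = P^(-1) A P.
Here det P = -1, so P^(-1) is integer; computing A P first and then P^(-1)(A P) gives [[2, -1], [-3, 0]].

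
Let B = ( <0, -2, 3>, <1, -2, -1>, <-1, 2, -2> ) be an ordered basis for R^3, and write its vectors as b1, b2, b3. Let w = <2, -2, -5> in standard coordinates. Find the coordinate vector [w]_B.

We seek scalars with c_1 b1 + ... + c_3 b3 = w; equivalently solve M c = w where the columns of M are b1, ..., b3.
Gaussian elimination on [M | w] yields c = (-1, 2, 0).
Check: -b1 + 2b2 + 0·b3 = <2, -2, -5>.

<-1, 2, 0>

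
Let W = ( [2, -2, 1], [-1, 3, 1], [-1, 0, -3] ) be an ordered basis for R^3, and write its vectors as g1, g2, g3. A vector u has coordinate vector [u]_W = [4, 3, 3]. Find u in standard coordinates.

[2, 1, -2]

By definition u = 4g1 + 3g2 + 3g3.
Summing componentwise gives [2, 1, -2].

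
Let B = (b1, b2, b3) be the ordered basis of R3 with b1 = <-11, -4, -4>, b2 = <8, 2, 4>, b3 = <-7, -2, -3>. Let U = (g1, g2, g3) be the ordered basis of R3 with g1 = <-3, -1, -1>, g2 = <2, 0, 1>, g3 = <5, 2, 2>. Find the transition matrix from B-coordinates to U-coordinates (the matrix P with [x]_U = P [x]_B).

Column j of P is [bj]_U, since P maps B-coordinates to U-coordinates.
Expressing b1 in U: b1 = 2g1 + 0·g2 - g3, so column 1 of P is <2, 0, -1>.
Doing the same for each bj gives P = [[2, 2, 0], [0, 2, -1], [-1, 2, -1]].

[[2, 2, 0], [0, 2, -1], [-1, 2, -1]]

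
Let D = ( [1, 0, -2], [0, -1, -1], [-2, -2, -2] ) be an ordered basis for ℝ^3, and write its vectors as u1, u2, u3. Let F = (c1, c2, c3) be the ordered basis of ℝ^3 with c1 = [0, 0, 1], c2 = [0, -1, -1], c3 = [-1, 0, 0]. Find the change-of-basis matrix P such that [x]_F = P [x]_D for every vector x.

Take x = uj: its D-coordinates are the j-th standard unit vector, so P e_j — column j of P — equals [uj]_F.
u1 = -2c1 + 0·c2 - c3, giving column 1 = [-2, 0, -1]; repeating for each j gives P = [[-2, 0, 0], [0, 1, 2], [-1, 0, 2]].

[[-2, 0, 0], [0, 1, 2], [-1, 0, 2]]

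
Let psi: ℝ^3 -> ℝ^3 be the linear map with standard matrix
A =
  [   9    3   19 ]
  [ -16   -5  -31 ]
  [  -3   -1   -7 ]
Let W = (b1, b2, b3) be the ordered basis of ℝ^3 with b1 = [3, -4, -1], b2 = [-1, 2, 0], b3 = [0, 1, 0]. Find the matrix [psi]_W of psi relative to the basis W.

With P the matrix whose columns are b1, ..., b3, [psi]_W = P^(-1) A P.
Column by column: psi(b1) = A b1 = [-4, 3, 2]; its W-coordinates [-2, -2, -1] give column 1.
Continuing for each basis vector yields [psi]_W = [[-2, -1, 1], [-2, 0, 0], [-1, 2, -1]].

[[-2, -1, 1], [-2, 0, 0], [-1, 2, -1]]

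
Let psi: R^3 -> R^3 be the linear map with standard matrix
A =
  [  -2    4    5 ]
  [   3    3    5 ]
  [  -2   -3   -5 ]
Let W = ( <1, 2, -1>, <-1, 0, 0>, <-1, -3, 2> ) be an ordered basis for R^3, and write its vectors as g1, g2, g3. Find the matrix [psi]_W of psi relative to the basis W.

[[-1, 0, -1], [0, -3, -1], [-2, 1, 0]]

With P the matrix whose columns are g1, ..., g3, [psi]_W = P^(-1) A P.
Column by column: psi(g1) = A g1 = <1, 4, -3>; its W-coordinates <-1, 0, -2> give column 1.
Continuing for each basis vector yields [psi]_W = [[-1, 0, -1], [0, -3, -1], [-2, 1, 0]].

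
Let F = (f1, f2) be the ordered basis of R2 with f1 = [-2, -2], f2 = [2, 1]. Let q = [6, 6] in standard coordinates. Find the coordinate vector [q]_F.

Write q = c_1 f1 + c_2 f2 and solve for the c_i.
System: -2c_1 + 2c_2 = 6, -2c_1 + c_2 = 6; solving gives c_1 = -3, c_2 = 0.
Check: -3f1 + 0·f2 = [6, 6].

[-3, 0]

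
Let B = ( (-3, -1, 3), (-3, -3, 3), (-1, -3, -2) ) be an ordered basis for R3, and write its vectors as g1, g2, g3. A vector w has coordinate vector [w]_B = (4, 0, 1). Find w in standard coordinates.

w = M [w]_B, where M has columns g1, ..., g3.
Carrying out the matrix-vector product, w = (-13, -7, 10).

(-13, -7, 10)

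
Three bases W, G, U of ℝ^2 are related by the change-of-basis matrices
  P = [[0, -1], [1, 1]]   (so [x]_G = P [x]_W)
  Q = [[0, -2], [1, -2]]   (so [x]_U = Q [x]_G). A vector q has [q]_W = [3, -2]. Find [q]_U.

[-2, 0]

Composing the changes, [q]_U = Q P [q]_W.
Q P = [[-2, -2], [-2, -3]]; applying this to [3, -2] gives [-2, 0].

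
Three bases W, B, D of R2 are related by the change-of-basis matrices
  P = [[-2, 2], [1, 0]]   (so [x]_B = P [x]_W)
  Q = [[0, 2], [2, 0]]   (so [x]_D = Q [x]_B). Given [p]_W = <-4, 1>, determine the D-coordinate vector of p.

Apply P to get B-coordinates <10, -4>, then Q to get D-coordinates.
The result is [p]_D = <-8, 20>.

<-8, 20>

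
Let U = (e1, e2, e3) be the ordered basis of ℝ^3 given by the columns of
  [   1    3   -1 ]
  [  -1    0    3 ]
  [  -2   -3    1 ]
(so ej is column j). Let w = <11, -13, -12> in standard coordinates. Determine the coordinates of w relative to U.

We seek scalars with c_1 e1 + ... + c_3 e3 = w; equivalently solve M c = w where the columns of M are e1, ..., e3.
Gaussian elimination on [M | w] yields c = (1, 2, -4).
Check: e1 + 2e2 - 4e3 = <11, -13, -12>.

<1, 2, -4>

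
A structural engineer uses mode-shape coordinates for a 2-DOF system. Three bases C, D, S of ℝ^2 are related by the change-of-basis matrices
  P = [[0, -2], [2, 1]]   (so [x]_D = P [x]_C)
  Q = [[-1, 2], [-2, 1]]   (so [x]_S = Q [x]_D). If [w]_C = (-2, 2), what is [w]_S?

First [w]_D = P [w]_C = (-4, -2).
Then [w]_S = Q [w]_D = (0, 6).

(0, 6)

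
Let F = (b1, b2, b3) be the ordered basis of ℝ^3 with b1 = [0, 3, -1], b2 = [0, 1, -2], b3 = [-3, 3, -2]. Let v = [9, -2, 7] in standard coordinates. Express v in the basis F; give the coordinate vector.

We seek scalars with c_1 b1 + ... + c_3 b3 = v; equivalently solve M c = v where the columns of M are b1, ..., b3.
Row-reducing the augmented matrix [M | v] gives c = (3, -2, -3).
Check: 3b1 - 2b2 - 3b3 = [9, -2, 7].

[3, -2, -3]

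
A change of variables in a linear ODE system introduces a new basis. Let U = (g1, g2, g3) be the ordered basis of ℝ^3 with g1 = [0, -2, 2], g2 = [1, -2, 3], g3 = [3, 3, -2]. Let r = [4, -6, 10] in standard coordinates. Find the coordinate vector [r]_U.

Write r = c_1 g1 + ... + c_3 g3 and solve for the c_i.
Row-reducing the augmented matrix [M | r] gives c = (-1, 4, 0).
Check: -g1 + 4g2 + 0·g3 = [4, -6, 10].

[-1, 4, 0]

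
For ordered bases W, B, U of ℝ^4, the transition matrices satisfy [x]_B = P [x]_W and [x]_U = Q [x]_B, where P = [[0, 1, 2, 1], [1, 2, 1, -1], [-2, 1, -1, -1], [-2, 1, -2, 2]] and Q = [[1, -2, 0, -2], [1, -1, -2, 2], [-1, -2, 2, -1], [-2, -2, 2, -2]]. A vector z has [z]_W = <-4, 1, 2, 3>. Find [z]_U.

<-8, 25, -5, -24>

First [z]_B = P [z]_W = <8, -3, 4, 11>.
Then [z]_U = Q [z]_B = <-8, 25, -5, -24>.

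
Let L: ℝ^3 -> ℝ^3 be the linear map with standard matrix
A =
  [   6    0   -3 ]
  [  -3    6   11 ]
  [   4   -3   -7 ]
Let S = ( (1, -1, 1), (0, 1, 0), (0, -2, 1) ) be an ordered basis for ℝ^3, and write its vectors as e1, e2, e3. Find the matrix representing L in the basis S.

The j-th column of [L]_S is [L(ej)]_S.
L(e1) = A e1 = (3, 2, 0) = 3e1 - e2 - 3e3, so column 1 is (3, -1, -3).
Repeating for e2, e3 and assembling the columns gives [[3, 0, -3], [-1, 0, 0], [-3, -3, 2]].

[[3, 0, -3], [-1, 0, 0], [-3, -3, 2]]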